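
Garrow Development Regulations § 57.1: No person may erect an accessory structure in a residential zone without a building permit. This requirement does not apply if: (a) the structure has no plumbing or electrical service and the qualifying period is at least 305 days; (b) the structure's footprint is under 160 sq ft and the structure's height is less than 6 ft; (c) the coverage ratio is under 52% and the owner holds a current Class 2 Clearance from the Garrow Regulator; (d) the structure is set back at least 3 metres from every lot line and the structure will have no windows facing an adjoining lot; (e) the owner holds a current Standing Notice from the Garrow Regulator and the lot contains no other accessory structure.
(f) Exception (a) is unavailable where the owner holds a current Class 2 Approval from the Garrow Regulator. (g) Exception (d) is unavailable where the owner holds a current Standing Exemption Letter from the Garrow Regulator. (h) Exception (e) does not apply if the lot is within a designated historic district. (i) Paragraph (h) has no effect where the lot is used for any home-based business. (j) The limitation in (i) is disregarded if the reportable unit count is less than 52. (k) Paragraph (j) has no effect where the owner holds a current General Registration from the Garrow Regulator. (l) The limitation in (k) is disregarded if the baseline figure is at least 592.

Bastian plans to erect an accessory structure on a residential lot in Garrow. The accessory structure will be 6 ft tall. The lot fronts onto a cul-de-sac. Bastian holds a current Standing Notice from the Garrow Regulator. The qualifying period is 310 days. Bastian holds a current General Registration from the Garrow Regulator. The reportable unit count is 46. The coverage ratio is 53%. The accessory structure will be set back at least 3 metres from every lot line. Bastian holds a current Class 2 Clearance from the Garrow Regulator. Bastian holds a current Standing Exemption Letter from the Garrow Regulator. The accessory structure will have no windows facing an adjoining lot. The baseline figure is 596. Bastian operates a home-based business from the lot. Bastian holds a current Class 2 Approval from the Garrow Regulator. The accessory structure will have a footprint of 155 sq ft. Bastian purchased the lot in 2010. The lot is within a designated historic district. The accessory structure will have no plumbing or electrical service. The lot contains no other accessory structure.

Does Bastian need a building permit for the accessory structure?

All of (a)'s requirements are met (there is no plumbing or electrical service; the qualifying period is 310 days, meeting the 305 days threshold). Turning to paragraph (f): (f) is engaged — a current Class 2 Approval is held. Exception (a) does not apply.
Exception (b) fails — the structure's height is 6 ft, not less than 6 ft.
Exception (c) fails — the coverage ratio is 53%, not under 52%.
All of (d)'s requirements are met (the setback is at least 3 m on every side; no windows face an adjoining lot). Turning to paragraph (g): (g) operates against (d): a current Standing Exemption Letter is held. (d) is therefore removed.
All of (e)'s requirements are met (a current Standing Notice is held; the lot has no other accessory structure). Turning to paragraphs (h)–(l): (h) applies — the lot is in a historic district. (i) is triggered (a home-based business operates on the lot), but is itself disapplied by (j): (j) operates against (i): the reportable unit count is 46, less than the 52 limit. (k) is triggered (a current General Registration is held), but is set aside by (l): (l) operates against (k): the baseline figure is 596, meeting the 592 threshold. So (e) is unavailable.
No exception displaces § 57.1.

Yes — Bastian must obtain a building permit.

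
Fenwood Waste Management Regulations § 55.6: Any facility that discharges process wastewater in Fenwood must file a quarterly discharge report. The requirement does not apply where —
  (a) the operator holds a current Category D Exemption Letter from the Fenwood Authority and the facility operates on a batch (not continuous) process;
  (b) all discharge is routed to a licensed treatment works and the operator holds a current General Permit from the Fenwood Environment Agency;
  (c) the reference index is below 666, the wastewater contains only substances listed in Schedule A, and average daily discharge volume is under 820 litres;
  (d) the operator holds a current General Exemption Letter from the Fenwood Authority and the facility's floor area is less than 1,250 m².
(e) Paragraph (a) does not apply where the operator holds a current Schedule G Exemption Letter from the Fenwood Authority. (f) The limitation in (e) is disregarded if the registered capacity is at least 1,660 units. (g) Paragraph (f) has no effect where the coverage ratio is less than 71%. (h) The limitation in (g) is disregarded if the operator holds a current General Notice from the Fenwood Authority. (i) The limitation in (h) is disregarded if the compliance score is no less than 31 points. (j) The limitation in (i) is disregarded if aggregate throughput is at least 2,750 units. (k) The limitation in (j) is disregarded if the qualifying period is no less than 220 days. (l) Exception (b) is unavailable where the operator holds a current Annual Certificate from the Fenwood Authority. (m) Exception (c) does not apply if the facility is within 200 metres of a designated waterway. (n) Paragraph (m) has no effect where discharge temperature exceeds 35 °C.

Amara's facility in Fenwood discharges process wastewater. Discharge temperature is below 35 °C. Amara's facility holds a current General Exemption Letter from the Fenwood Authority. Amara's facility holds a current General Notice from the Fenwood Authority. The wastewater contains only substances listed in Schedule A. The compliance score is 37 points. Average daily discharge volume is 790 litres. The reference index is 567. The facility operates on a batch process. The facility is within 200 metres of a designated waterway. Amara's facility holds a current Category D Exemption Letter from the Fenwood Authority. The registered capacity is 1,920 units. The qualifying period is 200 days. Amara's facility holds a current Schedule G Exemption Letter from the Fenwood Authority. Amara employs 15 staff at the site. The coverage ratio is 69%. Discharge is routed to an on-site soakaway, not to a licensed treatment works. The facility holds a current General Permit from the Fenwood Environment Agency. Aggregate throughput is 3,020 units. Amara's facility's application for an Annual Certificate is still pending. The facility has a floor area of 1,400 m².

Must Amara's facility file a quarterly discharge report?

No — exception (a) applies; Amara's facility is not required to file a quarterly discharge report.

Exception (a)'s conditions are all satisfied: a current Category D Exemption Letter is held; the facility operates on a batch process. Applying paragraphs (e)–(k): (e) operates (a current Schedule G Exemption Letter is held), but is set aside by (f): (f) operates against (e): the registered capacity is 1,920 units, meeting the 1,660 units threshold. (g) operates (the coverage ratio is 69%, less than the 71% limit), but is overridden by (h): (h) operates against (g): a current General Notice is held. (i) would limit (h) — the compliance score is 37 points, meeting the 31 points threshold — but (j) sets (i) aside: (j) applies — aggregate throughput is 3,020 units, meeting the 2,750 units threshold. (k), which would lift (j), does not operate here — the qualifying period is 200 days, short of 220 days. Exception (a) stands.
Exception (b) does not apply: discharge is not routed to a licensed treatment works.
Exception (c) is satisfied on its face — the reference index is 567, below the 666 limit; the wastewater is Schedule-A-only; average daily discharge volume is 790 litres, under the 820 litres limit. However, paragraphs (m)–(n) must be considered: (m) is triggered — the facility is within 200 m of a designated waterway. (n) does not operate here (discharge temperature is below 35 °C), so (m) stands. So (c) is unavailable.
Exception (d) does not apply: the facility's floor area is 1,400 m², not less than 1,250 m².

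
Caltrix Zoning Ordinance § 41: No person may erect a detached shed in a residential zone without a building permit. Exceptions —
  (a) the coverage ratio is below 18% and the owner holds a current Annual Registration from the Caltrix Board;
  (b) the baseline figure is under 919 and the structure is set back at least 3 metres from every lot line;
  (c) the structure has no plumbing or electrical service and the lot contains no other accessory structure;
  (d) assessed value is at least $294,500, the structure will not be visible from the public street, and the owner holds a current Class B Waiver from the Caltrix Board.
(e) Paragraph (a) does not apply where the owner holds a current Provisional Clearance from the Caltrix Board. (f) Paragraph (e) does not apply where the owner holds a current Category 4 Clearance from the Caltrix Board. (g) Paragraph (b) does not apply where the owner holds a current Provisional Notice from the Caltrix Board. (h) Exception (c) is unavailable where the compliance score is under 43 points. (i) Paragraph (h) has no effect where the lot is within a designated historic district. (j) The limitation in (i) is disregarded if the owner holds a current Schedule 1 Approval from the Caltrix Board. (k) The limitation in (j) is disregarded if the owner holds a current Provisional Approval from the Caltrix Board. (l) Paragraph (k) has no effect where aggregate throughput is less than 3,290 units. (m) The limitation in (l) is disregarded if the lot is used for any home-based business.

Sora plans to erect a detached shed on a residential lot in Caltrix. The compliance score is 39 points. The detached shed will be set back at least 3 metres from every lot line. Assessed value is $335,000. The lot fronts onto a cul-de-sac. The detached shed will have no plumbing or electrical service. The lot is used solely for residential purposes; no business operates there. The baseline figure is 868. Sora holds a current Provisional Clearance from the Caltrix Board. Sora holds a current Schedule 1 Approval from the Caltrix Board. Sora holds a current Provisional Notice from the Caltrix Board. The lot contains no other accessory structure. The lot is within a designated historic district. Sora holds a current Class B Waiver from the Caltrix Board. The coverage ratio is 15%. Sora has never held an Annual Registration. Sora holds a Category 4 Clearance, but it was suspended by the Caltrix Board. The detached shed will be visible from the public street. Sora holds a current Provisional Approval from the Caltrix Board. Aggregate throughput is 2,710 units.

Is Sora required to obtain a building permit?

Exception (a) does not apply: no current Annual Registration is held.
Exception (b) is satisfied on its face — the baseline figure is 868, under the 919 limit; the setback is at least 3 m on every side. But applying paragraph (g): (g) operates against (b): a current Provisional Notice is held. (b) is therefore removed.
Exception (c): there is no plumbing or electrical service; the lot has no other accessory structure — every condition holds. But applying paragraphs (h)–(m): (h) applies — the compliance score is 39 points, under the 43 points limit. (i) would limit (h) — the lot is in a historic district — but (j) sets (i) aside: (j) applies — a current Schedule 1 Approval is held. (k) would limit (j) — a current Provisional Approval is held — but (l) sets (k) aside: (l) is triggered — aggregate throughput is 2,710 units, less than the 3,290 units limit. (m) is not triggered (the lot is solely residential), so (l) stands. So (c) is unavailable.
Exception (d) requires that the structure will not be visible from the public street; but the structure will be visible from the street, so (d) is unavailable.
No exception displaces § 41.

Yes — Sora must obtain a building permit.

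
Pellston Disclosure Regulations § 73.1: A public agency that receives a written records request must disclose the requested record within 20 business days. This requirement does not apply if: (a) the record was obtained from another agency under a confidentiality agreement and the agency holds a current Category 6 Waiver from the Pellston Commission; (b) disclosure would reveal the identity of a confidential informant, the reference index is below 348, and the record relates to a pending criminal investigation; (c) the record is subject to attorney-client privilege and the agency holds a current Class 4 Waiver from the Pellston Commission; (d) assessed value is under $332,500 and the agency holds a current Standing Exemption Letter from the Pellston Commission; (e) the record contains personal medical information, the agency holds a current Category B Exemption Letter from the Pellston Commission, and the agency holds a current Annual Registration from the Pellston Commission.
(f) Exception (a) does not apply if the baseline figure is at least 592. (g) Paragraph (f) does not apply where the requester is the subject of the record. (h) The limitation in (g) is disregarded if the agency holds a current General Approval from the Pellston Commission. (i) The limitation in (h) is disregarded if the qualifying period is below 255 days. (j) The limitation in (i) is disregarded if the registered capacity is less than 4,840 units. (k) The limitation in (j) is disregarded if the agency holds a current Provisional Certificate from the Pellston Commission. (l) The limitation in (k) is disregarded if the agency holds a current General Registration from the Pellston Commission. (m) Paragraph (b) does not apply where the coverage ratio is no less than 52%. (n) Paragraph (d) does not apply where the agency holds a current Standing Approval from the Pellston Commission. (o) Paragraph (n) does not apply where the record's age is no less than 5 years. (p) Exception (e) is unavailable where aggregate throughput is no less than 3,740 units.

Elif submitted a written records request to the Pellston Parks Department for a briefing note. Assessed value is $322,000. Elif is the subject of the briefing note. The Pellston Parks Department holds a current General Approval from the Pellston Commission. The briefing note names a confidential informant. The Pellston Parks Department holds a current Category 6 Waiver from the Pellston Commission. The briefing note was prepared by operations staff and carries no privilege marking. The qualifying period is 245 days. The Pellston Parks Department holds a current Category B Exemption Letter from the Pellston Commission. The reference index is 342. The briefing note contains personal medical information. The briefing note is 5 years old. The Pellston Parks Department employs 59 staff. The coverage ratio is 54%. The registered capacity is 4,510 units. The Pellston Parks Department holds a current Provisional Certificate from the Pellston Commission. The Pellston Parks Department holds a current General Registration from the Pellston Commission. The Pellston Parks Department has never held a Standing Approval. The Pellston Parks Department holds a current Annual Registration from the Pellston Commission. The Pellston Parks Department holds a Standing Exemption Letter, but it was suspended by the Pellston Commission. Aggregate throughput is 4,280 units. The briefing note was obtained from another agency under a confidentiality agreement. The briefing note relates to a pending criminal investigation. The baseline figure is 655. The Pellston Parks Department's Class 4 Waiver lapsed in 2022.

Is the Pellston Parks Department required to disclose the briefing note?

Exception (a)'s conditions are all satisfied: the briefing note was obtained under a confidentiality agreement; a current Category 6 Waiver is held. But: (f) operates against (a): the baseline figure is 655, meeting the 592 threshold. (g) operates (Elif is the subject of the briefing note), but is itself disapplied by (h): (h) applies — a current General Approval is held. (i) would limit (h) — the qualifying period is 245 days, below the 255 days limit — but (j) sets (i) aside: (j) is engaged — the registered capacity is 4,510 units, less than the 4,840 units limit. (k) would limit (j) — a current Provisional Certificate is held — but (l) sets (k) aside: (l) applies — a current General Registration is held. So (a) is unavailable.
Exception (b)'s conditions are all satisfied: the briefing note names a confidential informant; the reference index is 342, below the 348 limit; the briefing note relates to a pending investigation. Turning to paragraph (m): (m) operates — the coverage ratio is 54%, meeting the 52% threshold. (b) is therefore removed.
Exception (c) requires that the record is subject to attorney-client privilege; but the briefing note carries no privilege marking, so (c) is unavailable.
Exception (d) does not apply: there is no Standing Exemption Letter in force.
Exception (e) is satisfied on its face — the briefing note contains personal medical information; a current Category B Exemption Letter is held; a current Annual Registration is held. Turning to paragraph (p): (p) operates — aggregate throughput is 4,280 units, meeting the 3,740 units threshold. Exception (e) does not apply.
None of the exceptions is available; § 73.1 applies in full.

Yes — the Pellston Parks Department must disclose the briefing note.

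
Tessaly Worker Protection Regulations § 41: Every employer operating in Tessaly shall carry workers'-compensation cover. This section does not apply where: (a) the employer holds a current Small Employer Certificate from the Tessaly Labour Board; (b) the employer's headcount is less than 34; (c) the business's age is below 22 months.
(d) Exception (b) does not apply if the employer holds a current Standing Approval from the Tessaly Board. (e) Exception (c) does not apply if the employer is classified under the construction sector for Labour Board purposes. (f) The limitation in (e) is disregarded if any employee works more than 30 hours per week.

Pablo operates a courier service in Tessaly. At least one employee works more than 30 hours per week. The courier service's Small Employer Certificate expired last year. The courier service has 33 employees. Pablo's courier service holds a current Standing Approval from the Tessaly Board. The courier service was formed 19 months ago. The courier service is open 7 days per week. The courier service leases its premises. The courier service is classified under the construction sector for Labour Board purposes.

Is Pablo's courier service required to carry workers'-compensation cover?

No — exception (c) applies; Pablo's courier service is not required to carry workers'-compensation cover.

Exception (a) requires that the employer holds a current Small Employer Certificate from the Tessaly Labour Board; but the Small Employer Certificate has expired, so (a) is unavailable.
All of (b)'s requirements are met (the employer's headcount is 33, less than the 34 limit). Turning to paragraph (d): (d) operates against (b): a current Standing Approval is held. So (b) is unavailable.
Exception (c)'s conditions are all satisfied: the business's age is 19 months, below the 22 months limit. Applying paragraphs (e)–(f): (e) would limit (c) — the courier service is classified under the construction sector — but (f) sets (e) aside: (f) is engaged — at least one employee exceeds 30 hours/week. So (c) applies.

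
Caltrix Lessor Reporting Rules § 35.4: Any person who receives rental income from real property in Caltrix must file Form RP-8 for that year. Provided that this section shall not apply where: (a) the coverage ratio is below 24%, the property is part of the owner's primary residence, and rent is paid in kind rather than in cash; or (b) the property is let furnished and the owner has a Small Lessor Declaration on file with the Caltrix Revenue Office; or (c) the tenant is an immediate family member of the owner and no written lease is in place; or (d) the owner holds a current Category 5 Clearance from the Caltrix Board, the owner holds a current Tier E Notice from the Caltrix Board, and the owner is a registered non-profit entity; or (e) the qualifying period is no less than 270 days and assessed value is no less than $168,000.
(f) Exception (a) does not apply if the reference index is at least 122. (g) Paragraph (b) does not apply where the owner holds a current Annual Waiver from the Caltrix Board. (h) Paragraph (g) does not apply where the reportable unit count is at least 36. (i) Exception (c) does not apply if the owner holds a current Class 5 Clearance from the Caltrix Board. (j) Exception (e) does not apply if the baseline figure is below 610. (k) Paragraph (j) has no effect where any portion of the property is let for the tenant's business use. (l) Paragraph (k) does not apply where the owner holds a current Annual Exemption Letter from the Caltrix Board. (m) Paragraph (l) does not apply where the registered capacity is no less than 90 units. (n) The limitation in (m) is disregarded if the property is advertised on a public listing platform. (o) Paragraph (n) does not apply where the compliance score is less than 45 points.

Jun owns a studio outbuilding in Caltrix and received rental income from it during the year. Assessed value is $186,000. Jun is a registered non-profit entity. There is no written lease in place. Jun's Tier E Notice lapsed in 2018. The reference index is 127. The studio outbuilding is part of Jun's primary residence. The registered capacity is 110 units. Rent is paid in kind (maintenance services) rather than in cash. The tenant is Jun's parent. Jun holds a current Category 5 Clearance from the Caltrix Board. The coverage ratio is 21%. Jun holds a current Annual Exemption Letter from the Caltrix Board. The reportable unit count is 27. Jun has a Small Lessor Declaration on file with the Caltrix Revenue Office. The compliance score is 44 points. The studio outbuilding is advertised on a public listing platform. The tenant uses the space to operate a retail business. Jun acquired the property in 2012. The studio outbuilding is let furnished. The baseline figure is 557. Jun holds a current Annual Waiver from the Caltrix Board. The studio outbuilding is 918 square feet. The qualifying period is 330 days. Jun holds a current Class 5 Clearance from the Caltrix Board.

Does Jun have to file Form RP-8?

Exception (a) is satisfied on its face — the coverage ratio is 21%, below the 24% limit; the studio outbuilding is part of the primary residence; rent is paid in kind. However, paragraph (f) must be considered: (f) operates against (a): the reference index is 127, meeting the 122 threshold. (a) is therefore removed.
All of (b)'s requirements are met (the property is let furnished; a Small Lessor Declaration is on file). Turning to paragraphs (g)–(h): (g) is triggered — a current Annual Waiver is held. (h) is not engaged (the reportable unit count is 27, short of 36), so (g) stands. (b) is therefore removed.
All of (c)'s requirements are met (the tenant is an immediate family member; there is no written lease). Turning to paragraph (i): (i) operates against (c): a current Class 5 Clearance is held. Exception (c) does not apply.
Exception (d) does not apply: there is no Tier E Notice in force.
Exception (e): the qualifying period is 330 days, meeting the 270 days threshold; assessed value is $186,000, meeting the $168,000 threshold — every condition holds. Considering the limiting provisions: (j) would limit (e) — the baseline figure is 557, below the 610 limit — but (k) sets (j) aside: (k) operates against (j): the space is let for business use. (l) is triggered (a current Annual Exemption Letter is held), but is set aside by (m): (m) operates — the registered capacity is 110 units, meeting the 90 units threshold. (n) would limit (m) — the property is publicly advertised — but (o) sets (n) aside: (o) operates against (n): the compliance score is 44 points, less than the 45 points limit. So (e) applies.

No — exception (e) applies; Jun is not required to file Form RP-8.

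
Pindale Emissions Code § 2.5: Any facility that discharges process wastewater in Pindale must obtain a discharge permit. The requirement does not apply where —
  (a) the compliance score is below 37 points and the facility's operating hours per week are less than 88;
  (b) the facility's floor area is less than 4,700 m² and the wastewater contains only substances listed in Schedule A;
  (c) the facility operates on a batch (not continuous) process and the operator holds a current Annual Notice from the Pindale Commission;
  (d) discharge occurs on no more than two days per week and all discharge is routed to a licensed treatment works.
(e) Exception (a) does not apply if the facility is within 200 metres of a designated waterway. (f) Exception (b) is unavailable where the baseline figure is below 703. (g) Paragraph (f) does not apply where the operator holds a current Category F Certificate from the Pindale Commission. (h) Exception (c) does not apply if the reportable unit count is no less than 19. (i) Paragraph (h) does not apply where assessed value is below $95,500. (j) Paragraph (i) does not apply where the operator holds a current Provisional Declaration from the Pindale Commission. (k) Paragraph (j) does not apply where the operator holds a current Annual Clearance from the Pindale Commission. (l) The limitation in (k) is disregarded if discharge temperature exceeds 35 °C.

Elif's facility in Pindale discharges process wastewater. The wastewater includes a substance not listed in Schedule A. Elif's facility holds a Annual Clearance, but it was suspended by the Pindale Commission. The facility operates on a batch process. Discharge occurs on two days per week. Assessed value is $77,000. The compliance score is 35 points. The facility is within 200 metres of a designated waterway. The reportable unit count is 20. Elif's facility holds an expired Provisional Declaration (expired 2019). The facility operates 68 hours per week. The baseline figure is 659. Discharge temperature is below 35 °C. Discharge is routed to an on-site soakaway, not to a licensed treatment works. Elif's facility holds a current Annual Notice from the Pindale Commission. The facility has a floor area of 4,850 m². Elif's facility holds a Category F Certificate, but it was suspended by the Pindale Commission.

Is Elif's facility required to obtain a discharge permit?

No — exception (c) applies; Elif's facility is not required to obtain a discharge permit.

Exception (a)'s conditions are all satisfied: the compliance score is 35 points, below the 37 points limit; the facility's operating hours per week are 68, less than the 88 limit. Turning to paragraph (e): (e) operates against (a): the facility is within 200 m of a designated waterway. Exception (a) does not apply.
Exception (b) does not apply: the facility's floor area is 4,850 m², not less than 4,700 m².
Exception (c) is satisfied on its face — the facility operates on a batch process; a current Annual Notice is held. Under paragraphs (h)–(l): (h) would limit (c) — the reportable unit count is 20, meeting the 19 threshold — but (i) sets (h) aside: (i) is triggered — assessed value is $77,000, below the $95,500 limit. (j), which would lift (i), does not operate here — there is no Provisional Declaration in force. (c) remains available.
Exception (d) requires that all discharge is routed to a licensed treatment works; but discharge is not routed to a licensed treatment works, so (d) is unavailable.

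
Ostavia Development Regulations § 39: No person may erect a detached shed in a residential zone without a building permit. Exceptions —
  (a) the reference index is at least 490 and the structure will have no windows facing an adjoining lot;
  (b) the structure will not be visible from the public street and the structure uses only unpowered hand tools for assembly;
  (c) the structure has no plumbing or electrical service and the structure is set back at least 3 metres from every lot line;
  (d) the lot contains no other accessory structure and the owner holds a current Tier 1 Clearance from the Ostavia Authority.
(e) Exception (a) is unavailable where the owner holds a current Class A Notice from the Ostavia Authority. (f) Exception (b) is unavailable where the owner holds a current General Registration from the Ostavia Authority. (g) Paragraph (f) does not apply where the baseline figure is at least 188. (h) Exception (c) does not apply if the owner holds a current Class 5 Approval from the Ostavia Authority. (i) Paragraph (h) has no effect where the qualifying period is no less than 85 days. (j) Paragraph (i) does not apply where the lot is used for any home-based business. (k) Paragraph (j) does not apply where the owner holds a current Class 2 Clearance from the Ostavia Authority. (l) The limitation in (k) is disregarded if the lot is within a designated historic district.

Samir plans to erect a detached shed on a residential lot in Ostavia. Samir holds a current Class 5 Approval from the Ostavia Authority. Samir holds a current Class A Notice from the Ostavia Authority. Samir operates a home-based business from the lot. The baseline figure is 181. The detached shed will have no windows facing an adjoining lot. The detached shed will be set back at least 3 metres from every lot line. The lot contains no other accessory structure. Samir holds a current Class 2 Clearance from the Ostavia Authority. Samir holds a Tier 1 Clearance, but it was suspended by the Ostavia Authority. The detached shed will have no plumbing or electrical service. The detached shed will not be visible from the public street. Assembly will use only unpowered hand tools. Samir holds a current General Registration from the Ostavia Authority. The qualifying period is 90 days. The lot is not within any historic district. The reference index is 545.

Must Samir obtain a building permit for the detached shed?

All of (a)'s requirements are met (the reference index is 545, meeting the 490 threshold; no windows face an adjoining lot). Turning to paragraph (e): (e) is engaged — a current Class A Notice is held. Exception (a) does not apply.
Exception (b)'s conditions are all satisfied: the structure will not be visible from the street; assembly uses only hand tools. However, paragraphs (f)–(g) must be considered: (f) operates against (b): a current General Registration is held. (g), which would lift (f), is not engaged — the baseline figure is 181, short of 188. So (b) is unavailable.
Exception (c)'s conditions are all satisfied: there is no plumbing or electrical service; the setback is at least 3 m on every side. Under paragraphs (h)–(l): (h) is triggered (a current Class 5 Approval is held), but yields to (i): (i) operates against (h): the qualifying period is 90 days, meeting the 85 days threshold. (j) applies (a home-based business operates on the lot), but is itself disapplied by (k): (k) is engaged — a current Class 2 Clearance is held. (l) is not engaged (the lot is not in a historic district), so (k) stands. (c) remains available.
Exception (d) fails — no current Tier 1 Clearance is held.

No — exception (c) applies; Samir does not need a building permit.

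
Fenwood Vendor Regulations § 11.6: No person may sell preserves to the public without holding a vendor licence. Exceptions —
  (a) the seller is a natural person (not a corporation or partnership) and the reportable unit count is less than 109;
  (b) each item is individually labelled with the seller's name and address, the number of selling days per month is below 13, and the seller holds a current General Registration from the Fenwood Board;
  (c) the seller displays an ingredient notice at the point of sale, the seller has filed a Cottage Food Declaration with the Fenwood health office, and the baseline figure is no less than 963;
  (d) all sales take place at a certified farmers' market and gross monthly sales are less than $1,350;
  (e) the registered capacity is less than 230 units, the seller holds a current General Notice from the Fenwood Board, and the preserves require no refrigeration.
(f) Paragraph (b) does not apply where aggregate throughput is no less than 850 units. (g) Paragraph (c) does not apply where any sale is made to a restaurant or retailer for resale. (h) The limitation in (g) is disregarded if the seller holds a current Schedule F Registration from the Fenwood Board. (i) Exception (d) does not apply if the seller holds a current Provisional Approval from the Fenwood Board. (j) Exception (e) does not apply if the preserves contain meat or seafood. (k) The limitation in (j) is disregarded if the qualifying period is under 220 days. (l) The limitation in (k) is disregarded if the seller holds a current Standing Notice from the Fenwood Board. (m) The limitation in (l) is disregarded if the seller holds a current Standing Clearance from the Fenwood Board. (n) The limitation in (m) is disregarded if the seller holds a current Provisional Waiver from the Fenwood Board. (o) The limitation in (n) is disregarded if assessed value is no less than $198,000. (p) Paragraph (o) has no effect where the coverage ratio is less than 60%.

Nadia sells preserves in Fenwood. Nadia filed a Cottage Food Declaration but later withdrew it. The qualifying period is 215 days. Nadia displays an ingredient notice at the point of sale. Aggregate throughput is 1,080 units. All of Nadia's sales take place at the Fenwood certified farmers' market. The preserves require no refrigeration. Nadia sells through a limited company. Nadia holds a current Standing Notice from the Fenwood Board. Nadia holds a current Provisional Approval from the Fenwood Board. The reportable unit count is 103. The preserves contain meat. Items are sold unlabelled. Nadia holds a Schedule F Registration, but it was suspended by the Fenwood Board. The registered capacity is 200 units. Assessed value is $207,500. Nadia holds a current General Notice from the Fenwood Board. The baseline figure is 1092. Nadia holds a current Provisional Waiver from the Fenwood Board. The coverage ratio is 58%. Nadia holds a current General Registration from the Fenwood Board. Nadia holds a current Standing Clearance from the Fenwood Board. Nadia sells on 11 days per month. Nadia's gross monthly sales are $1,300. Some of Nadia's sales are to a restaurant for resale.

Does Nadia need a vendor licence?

Exception (a) does not apply: the seller operates through a limited company.
Exception (b) fails — items are sold unlabelled.
Exception (c) does not apply: the Cottage Food Declaration was withdrawn.
Exception (d)'s conditions are all satisfied: all sales are at a certified farmers' market; gross monthly sales are $1,300, less than the $1,350 limit. However, paragraph (i) must be considered: (i) operates against (d): a current Provisional Approval is held. So (d) is unavailable.
Exception (e): the registered capacity is 200 units, less than the 230 units limit; a current General Notice is held; the preserves are shelf-stable — every condition holds. But: (j) is triggered — the preserves contain meat. (k) would limit (j) — the qualifying period is 215 days, under the 220 days limit — but (l) sets (k) aside: (l) operates against (k): a current Standing Notice is held. (m) is engaged (a current Standing Clearance is held), but is overridden by (n): (n) operates against (m): a current Provisional Waiver is held. (o) operates (assessed value is $207,500, meeting the $198,000 threshold), but is displaced by (p): (p) operates against (o): the coverage ratio is 58%, less than the 60% limit. So (e) is unavailable.
No exception displaces § 11.6.

Yes — Nadia must hold a vendor licence.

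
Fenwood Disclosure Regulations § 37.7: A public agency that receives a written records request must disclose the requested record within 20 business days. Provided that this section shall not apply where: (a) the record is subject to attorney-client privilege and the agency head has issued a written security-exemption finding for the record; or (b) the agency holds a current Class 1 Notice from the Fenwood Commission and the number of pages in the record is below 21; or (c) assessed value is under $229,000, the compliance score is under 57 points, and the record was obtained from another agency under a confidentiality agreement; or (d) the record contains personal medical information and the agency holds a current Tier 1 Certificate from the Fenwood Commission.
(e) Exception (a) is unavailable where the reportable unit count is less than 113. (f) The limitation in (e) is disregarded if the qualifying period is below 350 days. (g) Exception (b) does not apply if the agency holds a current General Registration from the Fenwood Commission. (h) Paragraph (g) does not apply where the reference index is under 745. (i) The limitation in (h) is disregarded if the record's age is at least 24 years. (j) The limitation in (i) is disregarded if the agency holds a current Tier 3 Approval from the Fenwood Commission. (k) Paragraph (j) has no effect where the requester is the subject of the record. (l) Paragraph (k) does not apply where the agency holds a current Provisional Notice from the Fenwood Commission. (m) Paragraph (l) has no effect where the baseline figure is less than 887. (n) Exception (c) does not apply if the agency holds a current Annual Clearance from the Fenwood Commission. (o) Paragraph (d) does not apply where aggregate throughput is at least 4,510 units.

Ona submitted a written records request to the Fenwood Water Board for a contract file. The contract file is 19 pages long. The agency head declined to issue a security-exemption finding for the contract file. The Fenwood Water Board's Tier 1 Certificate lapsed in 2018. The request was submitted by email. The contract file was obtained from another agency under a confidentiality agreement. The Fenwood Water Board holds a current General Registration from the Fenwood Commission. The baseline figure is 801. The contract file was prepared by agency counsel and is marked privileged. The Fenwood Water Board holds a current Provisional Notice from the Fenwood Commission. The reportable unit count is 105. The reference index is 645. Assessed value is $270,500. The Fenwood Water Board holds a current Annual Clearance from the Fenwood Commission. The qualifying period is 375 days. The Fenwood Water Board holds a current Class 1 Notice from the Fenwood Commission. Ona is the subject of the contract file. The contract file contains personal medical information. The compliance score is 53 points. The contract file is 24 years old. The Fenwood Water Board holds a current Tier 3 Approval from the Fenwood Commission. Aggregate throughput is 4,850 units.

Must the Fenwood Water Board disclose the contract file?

Yes — the Fenwood Water Board must disclose the contract file.

Exception (a) fails — the agency head declined to issue a security-exemption finding.
All of (b)'s requirements are met (a current Class 1 Notice is held; the number of pages in the record is 19, below the 21 limit). Turning to paragraphs (g)–(m): (g) operates against (b): a current General Registration is held. (h) would limit (g) — the reference index is 645, under the 745 limit — but (i) sets (h) aside: (i) is engaged — the record's age is 24 years, meeting the 24 years threshold. (j) is triggered (a current Tier 3 Approval is held), but is overridden by (k): (k) operates against (j): Ona is the subject of the contract file. (l) would limit (k) — a current Provisional Notice is held — but (m) sets (l) aside: (m) applies — the baseline figure is 801, less than the 887 limit. So (b) is unavailable.
Exception (c) fails — assessed value is $270,500, not under $229,000.
Exception (d) fails — there is no Tier 1 Certificate in force.
Every exception is unavailable, so the rule governs.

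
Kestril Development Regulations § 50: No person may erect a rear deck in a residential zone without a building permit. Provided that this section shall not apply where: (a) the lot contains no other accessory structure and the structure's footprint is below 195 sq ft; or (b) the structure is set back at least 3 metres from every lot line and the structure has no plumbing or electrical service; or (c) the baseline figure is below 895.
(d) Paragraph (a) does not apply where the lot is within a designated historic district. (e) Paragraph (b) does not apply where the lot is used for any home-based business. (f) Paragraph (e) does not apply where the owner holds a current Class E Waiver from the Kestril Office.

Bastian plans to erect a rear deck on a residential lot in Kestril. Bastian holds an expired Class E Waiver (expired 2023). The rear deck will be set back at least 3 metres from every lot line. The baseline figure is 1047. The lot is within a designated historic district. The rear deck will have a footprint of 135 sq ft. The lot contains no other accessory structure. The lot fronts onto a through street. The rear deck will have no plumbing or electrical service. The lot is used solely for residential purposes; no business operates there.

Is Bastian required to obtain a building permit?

All of (a)'s requirements are met (the lot has no other accessory structure; the structure's footprint is 135 sq ft, below the 195 sq ft limit). However, paragraph (d) must be considered: (d) operates against (a): the lot is in a historic district. (a) is therefore removed.
Exception (b) is satisfied on its face — the setback is at least 3 m on every side; there is no plumbing or electrical service. Considering the limiting provisions: (e), which would limit (b), is inapplicable: the lot is solely residential. (b) remains available.
Exception (c) fails — the baseline figure is 1,047, not below 895.

No — exception (b) applies; Bastian does not need a building permit.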